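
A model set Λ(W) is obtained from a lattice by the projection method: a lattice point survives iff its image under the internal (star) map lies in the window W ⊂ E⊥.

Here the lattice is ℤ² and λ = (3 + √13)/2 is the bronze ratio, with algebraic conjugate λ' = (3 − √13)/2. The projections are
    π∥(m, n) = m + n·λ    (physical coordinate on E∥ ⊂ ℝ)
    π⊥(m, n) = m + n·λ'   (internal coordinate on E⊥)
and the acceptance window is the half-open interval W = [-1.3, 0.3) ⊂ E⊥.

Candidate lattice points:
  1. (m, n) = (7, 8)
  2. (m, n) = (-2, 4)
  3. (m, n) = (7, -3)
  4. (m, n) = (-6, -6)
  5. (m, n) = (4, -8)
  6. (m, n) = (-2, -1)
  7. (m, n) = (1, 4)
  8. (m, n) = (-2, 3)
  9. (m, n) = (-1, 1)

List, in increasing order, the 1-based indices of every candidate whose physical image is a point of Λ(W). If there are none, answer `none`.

7

Compute λ' = (3−√13)/2 = -0.302776, so π⊥(m,n) = m -0.302776·n.
#1 (7,8): internal coord 7 + (8)·λ' = +4.577795; +4.577795 ∉ [-1.3, 0.3) → out
#2 (-2,4): internal coord -2 + (4)·λ' = -3.211103; -3.211103 ∉ [-1.3, 0.3) → out
#3 (7,-3): internal coord 7 + (-3)·λ' = +7.908327; +7.908327 ∉ [-1.3, 0.3) → out
#4 (-6,-6): internal coord -6 + (-6)·λ' = -4.183346; -4.183346 ∉ [-1.3, 0.3) → out
#5 (4,-8): internal coord 4 + (-8)·λ' = +6.422205; +6.422205 ∉ [-1.3, 0.3) → out
#6 (-2,-1): internal coord -2 + (-1)·λ' = -1.697224; -1.697224 ∉ [-1.3, 0.3) → out
#7 (1,4): internal coord 1 + (4)·λ' = -0.211103; -0.211103 ∈ [-1.3, 0.3) → IN Λ
#8 (-2,3): internal coord -2 + (3)·λ' = -2.908327; -2.908327 ∉ [-1.3, 0.3) → out
#9 (-1,1): internal coord -1 + (1)·λ' = -1.302776; -1.302776 ∉ [-1.3, 0.3) → out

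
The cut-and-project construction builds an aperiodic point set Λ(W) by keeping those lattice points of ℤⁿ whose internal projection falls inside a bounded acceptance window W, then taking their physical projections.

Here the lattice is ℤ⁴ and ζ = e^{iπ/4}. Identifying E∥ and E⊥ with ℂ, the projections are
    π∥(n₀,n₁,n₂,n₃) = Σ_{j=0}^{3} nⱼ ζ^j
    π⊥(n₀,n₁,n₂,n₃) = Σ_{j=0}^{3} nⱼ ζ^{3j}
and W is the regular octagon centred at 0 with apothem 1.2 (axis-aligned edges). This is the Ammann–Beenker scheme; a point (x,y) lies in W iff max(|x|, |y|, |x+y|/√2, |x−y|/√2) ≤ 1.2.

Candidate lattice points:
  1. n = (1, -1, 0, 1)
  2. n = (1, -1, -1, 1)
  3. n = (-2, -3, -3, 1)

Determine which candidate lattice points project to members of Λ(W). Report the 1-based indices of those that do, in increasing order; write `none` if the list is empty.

With ζ = e^{iπ/4} the internal vectors are ζ^0,ζ^3,ζ^6,ζ^9.
#1 (1, -1, 0, 1): internal (2.41421, 0.00000); octagon support 2.41421 vs apothem 1.2 → ∉ W
#2 (1, -1, -1, 1): internal (2.41421, 1.00000); octagon support 2.41421 vs apothem 1.2 → ∉ W
#3 (-2, -3, -3, 1): internal (0.82843, 1.58579); octagon support 1.70711 vs apothem 1.2 → ∉ W

none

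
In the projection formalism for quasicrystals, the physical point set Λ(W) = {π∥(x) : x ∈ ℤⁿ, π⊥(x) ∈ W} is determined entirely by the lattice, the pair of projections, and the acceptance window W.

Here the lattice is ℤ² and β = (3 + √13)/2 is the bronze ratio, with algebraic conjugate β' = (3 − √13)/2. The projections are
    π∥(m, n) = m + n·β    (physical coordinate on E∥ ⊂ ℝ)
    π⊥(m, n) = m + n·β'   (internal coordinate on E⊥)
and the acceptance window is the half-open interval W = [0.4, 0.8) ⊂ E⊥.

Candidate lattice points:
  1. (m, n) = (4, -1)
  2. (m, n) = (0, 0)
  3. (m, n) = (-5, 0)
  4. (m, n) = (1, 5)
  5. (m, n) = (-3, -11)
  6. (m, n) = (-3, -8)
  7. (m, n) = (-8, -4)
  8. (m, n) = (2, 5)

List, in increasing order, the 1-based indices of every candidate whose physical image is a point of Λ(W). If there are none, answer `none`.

8

Numerically β ≈ 3.3028 and β' = −1/β ≈ -0.3028.
#1 (4,-1): internal coord 4 + (-1)·β' = +4.3028; +4.3028 ∉ [0.4, 0.8) → out
#2 (0,0): internal coord 0 + (0)·β' = +0.0000; +0.0000 ∉ [0.4, 0.8) → out
#3 (-5,0): internal coord -5 + (0)·β' = -5.0000; -5.0000 ∉ [0.4, 0.8) → out
#4 (1,5): internal coord 1 + (5)·β' = -0.5139; -0.5139 ∉ [0.4, 0.8) → out
#5 (-3,-11): internal coord -3 + (-11)·β' = +0.3305; +0.3305 ∉ [0.4, 0.8) → out
#6 (-3,-8): internal coord -3 + (-8)·β' = -0.5778; -0.5778 ∉ [0.4, 0.8) → out
#7 (-8,-4): internal coord -8 + (-4)·β' = -6.7889; -6.7889 ∉ [0.4, 0.8) → out
#8 (2,5): internal coord 2 + (5)·β' = +0.4861; +0.4861 ∈ [0.4, 0.8) → IN Λ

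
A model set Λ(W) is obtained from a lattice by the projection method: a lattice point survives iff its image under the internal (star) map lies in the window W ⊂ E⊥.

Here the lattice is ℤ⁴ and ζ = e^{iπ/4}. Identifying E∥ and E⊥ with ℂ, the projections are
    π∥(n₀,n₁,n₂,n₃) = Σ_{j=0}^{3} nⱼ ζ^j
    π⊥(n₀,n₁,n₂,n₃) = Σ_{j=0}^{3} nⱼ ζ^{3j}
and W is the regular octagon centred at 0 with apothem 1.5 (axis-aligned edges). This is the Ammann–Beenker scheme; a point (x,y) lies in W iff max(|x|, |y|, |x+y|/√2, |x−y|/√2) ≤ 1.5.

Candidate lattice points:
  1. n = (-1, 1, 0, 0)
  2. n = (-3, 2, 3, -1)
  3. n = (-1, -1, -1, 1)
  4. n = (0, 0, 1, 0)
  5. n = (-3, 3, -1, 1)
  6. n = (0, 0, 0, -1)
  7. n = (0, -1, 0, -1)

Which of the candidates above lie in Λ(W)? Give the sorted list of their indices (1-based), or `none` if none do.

With ζ = e^{iπ/4} the internal vectors are ζ^0,ζ^3,ζ^6,ζ^9.
candidate 1: n = (-1, 1, 0, 0) → π⊥ ≈ (-1.7071, +0.7071); max(|x|,|y|,|x±y|/√2) = 1.7071 > 1.5 ⇒ ∉ W
candidate 2: n = (-3, 2, 3, -1) → π⊥ ≈ (-5.1213, -2.2929); max(|x|,|y|,|x±y|/√2) = 5.2426 > 1.5 ⇒ ∉ W
candidate 3: n = (-1, -1, -1, 1) → π⊥ ≈ (+0.4142, +1.0000); max(|x|,|y|,|x±y|/√2) = 1.0000 ≤ 1.5 ⇒ ∈ W
candidate 4: n = (0, 0, 1, 0) → π⊥ ≈ (+0.0000, -1.0000); max(|x|,|y|,|x±y|/√2) = 1.0000 ≤ 1.5 ⇒ ∈ W
candidate 5: n = (-3, 3, -1, 1) → π⊥ ≈ (-4.4142, +3.8284); max(|x|,|y|,|x±y|/√2) = 5.8284 > 1.5 ⇒ ∉ W
candidate 6: n = (0, 0, 0, -1) → π⊥ ≈ (-0.7071, -0.7071); max(|x|,|y|,|x±y|/√2) = 1.0000 ≤ 1.5 ⇒ ∈ W
candidate 7: n = (0, -1, 0, -1) → π⊥ ≈ (+0.0000, -1.4142); max(|x|,|y|,|x±y|/√2) = 1.4142 ≤ 1.5 ⇒ ∈ W

3, 4, 6, 7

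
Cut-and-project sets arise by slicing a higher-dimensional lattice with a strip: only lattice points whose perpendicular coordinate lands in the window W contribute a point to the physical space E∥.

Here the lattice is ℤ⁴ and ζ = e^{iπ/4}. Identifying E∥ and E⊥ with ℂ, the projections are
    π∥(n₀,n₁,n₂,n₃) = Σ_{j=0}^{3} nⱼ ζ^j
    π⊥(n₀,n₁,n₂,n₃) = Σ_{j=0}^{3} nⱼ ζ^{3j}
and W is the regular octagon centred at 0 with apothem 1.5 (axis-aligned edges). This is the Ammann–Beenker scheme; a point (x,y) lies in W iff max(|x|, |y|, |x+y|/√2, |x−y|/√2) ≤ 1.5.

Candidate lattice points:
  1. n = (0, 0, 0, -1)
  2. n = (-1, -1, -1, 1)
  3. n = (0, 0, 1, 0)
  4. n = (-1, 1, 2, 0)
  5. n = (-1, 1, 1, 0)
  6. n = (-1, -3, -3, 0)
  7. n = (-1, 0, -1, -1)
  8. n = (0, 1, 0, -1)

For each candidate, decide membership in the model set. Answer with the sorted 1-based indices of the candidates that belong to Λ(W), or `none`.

π⊥(n) = n₀ + n₁ζ³ + n₂ζ⁶ + n₃ζ⁹ where ζ = e^{iπ/4}.
#1 (0, 0, 0, -1): internal (-0.7071, -0.7071); octagon support 1.0000 vs apothem 1.5 → ∈ W
#2 (-1, -1, -1, 1): internal (0.4142, 1.0000); octagon support 1.0000 vs apothem 1.5 → ∈ W
#3 (0, 0, 1, 0): internal (0.0000, -1.0000); octagon support 1.0000 vs apothem 1.5 → ∈ W
#4 (-1, 1, 2, 0): internal (-1.7071, -1.2929); octagon support 2.1213 vs apothem 1.5 → ∉ W
#5 (-1, 1, 1, 0): internal (-1.7071, -0.2929); octagon support 1.7071 vs apothem 1.5 → ∉ W
#6 (-1, -3, -3, 0): internal (1.1213, 0.8787); octagon support 1.4142 vs apothem 1.5 → ∈ W
#7 (-1, 0, -1, -1): internal (-1.7071, 0.2929); octagon support 1.7071 vs apothem 1.5 → ∉ W
#8 (0, 1, 0, -1): internal (-1.4142, 0.0000); octagon support 1.4142 vs apothem 1.5 → ∈ W

1, 2, 3, 6, 8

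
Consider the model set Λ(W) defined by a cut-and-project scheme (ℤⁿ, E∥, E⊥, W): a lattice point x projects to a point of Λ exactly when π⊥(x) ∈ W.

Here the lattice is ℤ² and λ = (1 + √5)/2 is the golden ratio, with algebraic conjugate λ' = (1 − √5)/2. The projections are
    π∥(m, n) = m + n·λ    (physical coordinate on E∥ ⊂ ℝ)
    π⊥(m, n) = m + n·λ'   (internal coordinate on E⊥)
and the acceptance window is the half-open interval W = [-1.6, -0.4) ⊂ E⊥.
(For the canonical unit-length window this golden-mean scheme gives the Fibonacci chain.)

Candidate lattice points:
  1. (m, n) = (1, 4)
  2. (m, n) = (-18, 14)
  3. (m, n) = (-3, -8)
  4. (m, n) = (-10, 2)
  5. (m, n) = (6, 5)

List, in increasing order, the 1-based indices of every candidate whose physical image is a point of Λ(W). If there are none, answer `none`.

1

Numerically λ ≈ 1.618034 and λ' = −1/λ ≈ -0.618034.
[1] lift (1,4): star map gives -1.472136; window check -1.6 ≤ -1.472136 < -0.4 is true → IN Λ
[2] lift (-18,14): star map gives -26.652476; window check -1.6 ≤ -26.652476 < -0.4 is false → out
[3] lift (-3,-8): star map gives 1.944272; window check -1.6 ≤ 1.944272 < -0.4 is false → out
[4] lift (-10,2): star map gives -11.236068; window check -1.6 ≤ -11.236068 < -0.4 is false → out
[5] lift (6,5): star map gives 2.909830; window check -1.6 ≤ 2.909830 < -0.4 is false → out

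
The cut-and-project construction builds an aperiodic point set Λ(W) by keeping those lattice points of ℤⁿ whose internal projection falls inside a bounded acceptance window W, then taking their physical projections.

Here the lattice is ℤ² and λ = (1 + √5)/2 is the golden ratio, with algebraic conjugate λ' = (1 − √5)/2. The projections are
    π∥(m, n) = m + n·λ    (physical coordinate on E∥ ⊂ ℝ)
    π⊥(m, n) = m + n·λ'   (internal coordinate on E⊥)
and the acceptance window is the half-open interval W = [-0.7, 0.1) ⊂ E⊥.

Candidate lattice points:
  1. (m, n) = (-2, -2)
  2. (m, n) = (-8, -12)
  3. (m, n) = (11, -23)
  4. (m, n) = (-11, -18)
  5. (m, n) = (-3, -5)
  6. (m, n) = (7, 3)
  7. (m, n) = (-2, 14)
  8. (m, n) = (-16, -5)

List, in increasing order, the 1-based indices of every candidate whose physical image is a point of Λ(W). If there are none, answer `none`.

Compute λ' = (1−√5)/2 = -0.6180, so π⊥(m,n) = m -0.6180·n.
#1 (-2,-2): internal coord -2 + (-2)·λ' = -0.7639; -0.7639 ∉ [-0.7, 0.1) → out
#2 (-8,-12): internal coord -8 + (-12)·λ' = -0.5836; -0.5836 ∈ [-0.7, 0.1) → IN Λ
#3 (11,-23): internal coord 11 + (-23)·λ' = +25.2148; +25.2148 ∉ [-0.7, 0.1) → out
#4 (-11,-18): internal coord -11 + (-18)·λ' = +0.1246; +0.1246 ∉ [-0.7, 0.1) → out
#5 (-3,-5): internal coord -3 + (-5)·λ' = +0.0902; +0.0902 ∈ [-0.7, 0.1) → IN Λ
#6 (7,3): internal coord 7 + (3)·λ' = +5.1459; +5.1459 ∉ [-0.7, 0.1) → out
#7 (-2,14): internal coord -2 + (14)·λ' = -10.6525; -10.6525 ∉ [-0.7, 0.1) → out
#8 (-16,-5): internal coord -16 + (-5)·λ' = -12.9098; -12.9098 ∉ [-0.7, 0.1) → out

2, 5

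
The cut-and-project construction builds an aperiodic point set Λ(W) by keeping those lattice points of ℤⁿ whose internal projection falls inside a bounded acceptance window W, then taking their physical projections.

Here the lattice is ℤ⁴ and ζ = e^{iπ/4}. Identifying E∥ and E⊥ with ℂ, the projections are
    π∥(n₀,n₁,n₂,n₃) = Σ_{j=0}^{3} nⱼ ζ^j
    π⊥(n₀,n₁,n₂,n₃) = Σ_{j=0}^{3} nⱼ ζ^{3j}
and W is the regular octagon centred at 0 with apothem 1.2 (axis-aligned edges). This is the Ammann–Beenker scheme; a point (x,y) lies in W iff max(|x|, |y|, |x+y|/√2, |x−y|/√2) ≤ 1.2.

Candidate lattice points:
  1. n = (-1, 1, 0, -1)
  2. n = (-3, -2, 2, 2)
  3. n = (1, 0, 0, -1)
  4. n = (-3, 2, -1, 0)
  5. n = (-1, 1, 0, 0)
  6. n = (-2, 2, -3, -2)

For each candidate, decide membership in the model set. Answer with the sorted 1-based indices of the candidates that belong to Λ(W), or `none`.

3

Internal map: ζ^{3j} for j=0..3 gives (1,0), (−√2/2,√2/2), (0,−1), (√2/2,√2/2).
#1 (-1, 1, 0, -1): internal (-2.4142, 0.0000); octagon support 2.4142 vs apothem 1.2 → ∉ W
#2 (-3, -2, 2, 2): internal (-0.1716, -2.0000); octagon support 2.0000 vs apothem 1.2 → ∉ W
#3 (1, 0, 0, -1): internal (0.2929, -0.7071); octagon support 0.7071 vs apothem 1.2 → ∈ W
#4 (-3, 2, -1, 0): internal (-4.4142, 2.4142); octagon support 4.8284 vs apothem 1.2 → ∉ W
#5 (-1, 1, 0, 0): internal (-1.7071, 0.7071); octagon support 1.7071 vs apothem 1.2 → ∉ W
#6 (-2, 2, -3, -2): internal (-4.8284, 3.0000); octagon support 5.5355 vs apothem 1.2 → ∉ W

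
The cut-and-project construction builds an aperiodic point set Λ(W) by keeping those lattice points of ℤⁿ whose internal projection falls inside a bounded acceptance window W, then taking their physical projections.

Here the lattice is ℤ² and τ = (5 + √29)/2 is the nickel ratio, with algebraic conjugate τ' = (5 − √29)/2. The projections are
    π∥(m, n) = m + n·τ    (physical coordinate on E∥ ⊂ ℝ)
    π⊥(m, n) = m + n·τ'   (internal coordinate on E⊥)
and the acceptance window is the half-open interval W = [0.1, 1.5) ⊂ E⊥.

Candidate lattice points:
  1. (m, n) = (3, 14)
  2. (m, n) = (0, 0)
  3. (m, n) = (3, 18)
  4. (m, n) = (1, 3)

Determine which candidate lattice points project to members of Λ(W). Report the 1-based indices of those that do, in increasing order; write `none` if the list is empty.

1, 4

Compute τ' = (5−√29)/2 = -0.1926, so π⊥(m,n) = m -0.1926·n.
#1 (3,14): internal coord 3 + (14)·τ' = +0.3038; +0.3038 ∈ [0.1, 1.5) → IN Λ
#2 (0,0): internal coord 0 + (0)·τ' = +0.0000; +0.0000 ∉ [0.1, 1.5) → out
#3 (3,18): internal coord 3 + (18)·τ' = -0.4665; -0.4665 ∉ [0.1, 1.5) → out
#4 (1,3): internal coord 1 + (3)·τ' = +0.4223; +0.4223 ∈ [0.1, 1.5) → IN Λ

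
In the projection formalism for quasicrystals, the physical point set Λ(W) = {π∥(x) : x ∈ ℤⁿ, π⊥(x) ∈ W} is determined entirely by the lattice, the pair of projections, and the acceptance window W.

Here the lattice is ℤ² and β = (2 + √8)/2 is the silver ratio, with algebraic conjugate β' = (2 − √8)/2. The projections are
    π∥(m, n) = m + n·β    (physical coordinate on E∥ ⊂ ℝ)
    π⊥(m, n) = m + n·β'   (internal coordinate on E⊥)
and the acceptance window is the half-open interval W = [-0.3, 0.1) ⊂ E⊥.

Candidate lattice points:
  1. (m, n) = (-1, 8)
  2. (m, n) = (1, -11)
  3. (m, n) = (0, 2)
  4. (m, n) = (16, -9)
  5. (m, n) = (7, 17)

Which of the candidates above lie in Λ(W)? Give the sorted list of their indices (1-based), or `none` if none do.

5

Numerically β ≈ 2.41421 and β' = −1/β ≈ -0.41421.
#1 (-1,8): internal coord -1 + (8)·β' = -4.31371; -4.31371 ∉ [-0.3, 0.1) → out
#2 (1,-11): internal coord 1 + (-11)·β' = +5.55635; +5.55635 ∉ [-0.3, 0.1) → out
#3 (0,2): internal coord 0 + (2)·β' = -0.82843; -0.82843 ∉ [-0.3, 0.1) → out
#4 (16,-9): internal coord 16 + (-9)·β' = +19.72792; +19.72792 ∉ [-0.3, 0.1) → out
#5 (7,17): internal coord 7 + (17)·β' = -0.04163; -0.04163 ∈ [-0.3, 0.1) → IN Λ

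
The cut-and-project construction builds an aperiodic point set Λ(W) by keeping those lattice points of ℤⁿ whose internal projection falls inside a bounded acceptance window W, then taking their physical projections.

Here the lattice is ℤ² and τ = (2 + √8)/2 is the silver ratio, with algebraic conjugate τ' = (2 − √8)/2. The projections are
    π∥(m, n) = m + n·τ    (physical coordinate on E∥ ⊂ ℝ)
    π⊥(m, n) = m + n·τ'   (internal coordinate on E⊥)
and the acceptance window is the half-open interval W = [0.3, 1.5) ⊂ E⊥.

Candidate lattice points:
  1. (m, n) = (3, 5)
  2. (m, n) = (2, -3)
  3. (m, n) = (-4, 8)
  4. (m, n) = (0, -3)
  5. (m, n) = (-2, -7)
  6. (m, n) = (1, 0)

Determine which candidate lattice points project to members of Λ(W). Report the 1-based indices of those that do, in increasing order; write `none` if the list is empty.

1, 4, 5, 6

τ' = (2−√8)/2 ≈ -0.41421.
[1] lift (3,5): star map gives 0.92893; window check 0.3 ≤ 0.92893 < 1.5 is true → IN Λ
[2] lift (2,-3): star map gives 3.24264; window check 0.3 ≤ 3.24264 < 1.5 is false → out
[3] lift (-4,8): star map gives -7.31371; window check 0.3 ≤ -7.31371 < 1.5 is false → out
[4] lift (0,-3): star map gives 1.24264; window check 0.3 ≤ 1.24264 < 1.5 is true → IN Λ
[5] lift (-2,-7): star map gives 0.89949; window check 0.3 ≤ 0.89949 < 1.5 is true → IN Λ
[6] lift (1,0): star map gives 1.00000; window check 0.3 ≤ 1.00000 < 1.5 is true → IN Λ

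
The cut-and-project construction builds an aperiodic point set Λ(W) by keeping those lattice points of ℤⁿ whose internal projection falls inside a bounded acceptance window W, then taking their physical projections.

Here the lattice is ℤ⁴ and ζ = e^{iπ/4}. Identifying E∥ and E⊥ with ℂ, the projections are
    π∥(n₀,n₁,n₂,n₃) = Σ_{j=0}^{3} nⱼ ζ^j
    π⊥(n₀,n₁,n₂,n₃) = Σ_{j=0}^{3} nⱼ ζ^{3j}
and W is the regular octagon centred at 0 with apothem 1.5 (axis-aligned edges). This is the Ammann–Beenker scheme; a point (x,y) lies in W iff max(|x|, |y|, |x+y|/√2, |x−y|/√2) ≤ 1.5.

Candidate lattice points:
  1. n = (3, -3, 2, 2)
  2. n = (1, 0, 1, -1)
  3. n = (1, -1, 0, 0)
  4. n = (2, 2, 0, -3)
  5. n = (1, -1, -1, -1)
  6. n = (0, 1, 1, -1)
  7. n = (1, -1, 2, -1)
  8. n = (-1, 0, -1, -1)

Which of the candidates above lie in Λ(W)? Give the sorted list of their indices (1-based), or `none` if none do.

5

π⊥(n) = n₀ + n₁ζ³ + n₂ζ⁶ + n₃ζ⁹ where ζ = e^{iπ/4}.
#1 (3, -3, 2, 2): internal (6.5355, -2.7071); octagon support 6.5355 vs apothem 1.5 → ∉ W
#2 (1, 0, 1, -1): internal (0.2929, -1.7071); octagon support 1.7071 vs apothem 1.5 → ∉ W
#3 (1, -1, 0, 0): internal (1.7071, -0.7071); octagon support 1.7071 vs apothem 1.5 → ∉ W
#4 (2, 2, 0, -3): internal (-1.5355, -0.7071); octagon support 1.5858 vs apothem 1.5 → ∉ W
#5 (1, -1, -1, -1): internal (1.0000, -0.4142); octagon support 1.0000 vs apothem 1.5 → ∈ W
#6 (0, 1, 1, -1): internal (-1.4142, -1.0000); octagon support 1.7071 vs apothem 1.5 → ∉ W
#7 (1, -1, 2, -1): internal (1.0000, -3.4142); octagon support 3.4142 vs apothem 1.5 → ∉ W
#8 (-1, 0, -1, -1): internal (-1.7071, 0.2929); octagon support 1.7071 vs apothem 1.5 → ∉ W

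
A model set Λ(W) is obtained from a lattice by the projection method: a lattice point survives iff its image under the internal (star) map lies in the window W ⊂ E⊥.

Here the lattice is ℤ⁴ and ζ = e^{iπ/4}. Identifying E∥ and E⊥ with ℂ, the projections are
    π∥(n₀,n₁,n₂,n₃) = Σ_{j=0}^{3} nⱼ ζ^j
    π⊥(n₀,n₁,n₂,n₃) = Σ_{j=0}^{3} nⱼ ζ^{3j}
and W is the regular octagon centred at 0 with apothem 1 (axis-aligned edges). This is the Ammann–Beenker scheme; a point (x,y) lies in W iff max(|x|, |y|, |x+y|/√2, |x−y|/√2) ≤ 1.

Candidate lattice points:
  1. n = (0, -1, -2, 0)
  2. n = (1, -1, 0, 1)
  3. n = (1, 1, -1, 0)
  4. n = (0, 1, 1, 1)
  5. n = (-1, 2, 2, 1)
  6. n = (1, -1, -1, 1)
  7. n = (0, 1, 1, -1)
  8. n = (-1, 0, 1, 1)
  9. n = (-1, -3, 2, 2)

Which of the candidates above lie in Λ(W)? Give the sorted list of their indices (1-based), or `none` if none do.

With ζ = e^{iπ/4} the internal vectors are ζ^0,ζ^3,ζ^6,ζ^9.
#1 (0, -1, -2, 0): internal (0.707107, 1.292893); octagon support 1.414214 vs apothem 1 → ∉ W
#2 (1, -1, 0, 1): internal (2.414214, 0.000000); octagon support 2.414214 vs apothem 1 → ∉ W
#3 (1, 1, -1, 0): internal (0.292893, 1.707107); octagon support 1.707107 vs apothem 1 → ∉ W
#4 (0, 1, 1, 1): internal (0.000000, 0.414214); octagon support 0.414214 vs apothem 1 → ∈ W
#5 (-1, 2, 2, 1): internal (-1.707107, 0.121320); octagon support 1.707107 vs apothem 1 → ∉ W
#6 (1, -1, -1, 1): internal (2.414214, 1.000000); octagon support 2.414214 vs apothem 1 → ∉ W
#7 (0, 1, 1, -1): internal (-1.414214, -1.000000); octagon support 1.707107 vs apothem 1 → ∉ W
#8 (-1, 0, 1, 1): internal (-0.292893, -0.292893); octagon support 0.414214 vs apothem 1 → ∈ W
#9 (-1, -3, 2, 2): internal (2.535534, -2.707107); octagon support 3.707107 vs apothem 1 → ∉ W

4, 8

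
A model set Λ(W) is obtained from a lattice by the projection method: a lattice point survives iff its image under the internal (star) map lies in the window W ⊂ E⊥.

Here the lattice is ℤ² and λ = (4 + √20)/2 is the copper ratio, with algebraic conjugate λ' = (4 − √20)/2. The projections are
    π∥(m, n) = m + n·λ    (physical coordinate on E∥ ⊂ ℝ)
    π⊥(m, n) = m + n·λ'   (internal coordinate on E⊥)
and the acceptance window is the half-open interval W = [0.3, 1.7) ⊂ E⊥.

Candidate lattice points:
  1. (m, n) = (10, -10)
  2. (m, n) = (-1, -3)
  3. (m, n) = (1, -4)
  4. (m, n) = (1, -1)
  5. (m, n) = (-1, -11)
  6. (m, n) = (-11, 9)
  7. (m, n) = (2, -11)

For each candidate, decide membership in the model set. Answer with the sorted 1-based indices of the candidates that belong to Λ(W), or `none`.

λ' = (4−√20)/2 ≈ -0.236068.
candidate 1: (m,n)=(10,-10) → π∥ = 10-10·λ ≈ -32.360680, π⊥ = 10-10·λ' ≈ 12.360680 ∉ [0.3, 1.7) ⇒ out
candidate 2: (m,n)=(-1,-3) → π∥ = -1-3·λ ≈ -13.708204, π⊥ = -1-3·λ' ≈ -0.291796 ∉ [0.3, 1.7) ⇒ out
candidate 3: (m,n)=(1,-4) → π∥ = 1-4·λ ≈ -15.944272, π⊥ = 1-4·λ' ≈ 1.944272 ∉ [0.3, 1.7) ⇒ out
candidate 4: (m,n)=(1,-1) → π∥ = 1-1·λ ≈ -3.236068, π⊥ = 1-1·λ' ≈ 1.236068 ∈ [0.3, 1.7) ⇒ IN Λ
candidate 5: (m,n)=(-1,-11) → π∥ = -1-11·λ ≈ -47.596748, π⊥ = -1-11·λ' ≈ 1.596748 ∈ [0.3, 1.7) ⇒ IN Λ
candidate 6: (m,n)=(-11,9) → π∥ = -11+9·λ ≈ 27.124612, π⊥ = -11+9·λ' ≈ -13.124612 ∉ [0.3, 1.7) ⇒ out
candidate 7: (m,n)=(2,-11) → π∥ = 2-11·λ ≈ -44.596748, π⊥ = 2-11·λ' ≈ 4.596748 ∉ [0.3, 1.7) ⇒ out

4, 5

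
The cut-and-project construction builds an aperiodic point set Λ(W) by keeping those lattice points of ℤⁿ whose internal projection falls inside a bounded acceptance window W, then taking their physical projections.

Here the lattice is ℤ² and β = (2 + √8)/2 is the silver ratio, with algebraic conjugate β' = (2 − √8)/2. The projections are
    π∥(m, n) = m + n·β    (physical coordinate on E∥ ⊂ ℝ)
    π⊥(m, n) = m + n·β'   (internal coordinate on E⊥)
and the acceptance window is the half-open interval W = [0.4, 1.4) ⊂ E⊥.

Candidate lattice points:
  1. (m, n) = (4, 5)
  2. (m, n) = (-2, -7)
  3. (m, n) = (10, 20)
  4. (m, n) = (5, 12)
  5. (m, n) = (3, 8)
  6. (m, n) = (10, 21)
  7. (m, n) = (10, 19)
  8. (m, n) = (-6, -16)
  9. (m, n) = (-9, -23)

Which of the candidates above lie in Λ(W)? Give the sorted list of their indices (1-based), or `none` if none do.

Numerically β ≈ 2.41421 and β' = −1/β ≈ -0.41421.
#1 (4,5): internal coord 4 + (5)·β' = +1.92893; +1.92893 ∉ [0.4, 1.4) → out
#2 (-2,-7): internal coord -2 + (-7)·β' = +0.89949; +0.89949 ∈ [0.4, 1.4) → IN Λ
#3 (10,20): internal coord 10 + (20)·β' = +1.71573; +1.71573 ∉ [0.4, 1.4) → out
#4 (5,12): internal coord 5 + (12)·β' = +0.02944; +0.02944 ∉ [0.4, 1.4) → out
#5 (3,8): internal coord 3 + (8)·β' = -0.31371; -0.31371 ∉ [0.4, 1.4) → out
#6 (10,21): internal coord 10 + (21)·β' = +1.30152; +1.30152 ∈ [0.4, 1.4) → IN Λ
#7 (10,19): internal coord 10 + (19)·β' = +2.12994; +2.12994 ∉ [0.4, 1.4) → out
#8 (-6,-16): internal coord -6 + (-16)·β' = +0.62742; +0.62742 ∈ [0.4, 1.4) → IN Λ
#9 (-9,-23): internal coord -9 + (-23)·β' = +0.52691; +0.52691 ∈ [0.4, 1.4) → IN Λ

2, 6, 8, 9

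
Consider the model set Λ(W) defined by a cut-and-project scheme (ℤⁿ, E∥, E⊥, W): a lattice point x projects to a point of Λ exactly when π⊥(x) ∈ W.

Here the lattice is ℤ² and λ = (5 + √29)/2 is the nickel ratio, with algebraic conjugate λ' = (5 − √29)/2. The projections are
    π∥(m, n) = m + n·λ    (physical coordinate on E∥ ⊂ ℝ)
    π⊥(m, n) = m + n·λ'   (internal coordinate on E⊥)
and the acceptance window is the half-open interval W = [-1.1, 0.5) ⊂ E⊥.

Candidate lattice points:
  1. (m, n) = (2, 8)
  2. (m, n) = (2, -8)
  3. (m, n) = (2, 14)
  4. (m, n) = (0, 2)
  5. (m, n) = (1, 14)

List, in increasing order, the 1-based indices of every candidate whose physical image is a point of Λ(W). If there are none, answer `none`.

1, 3, 4

Compute λ' = (5−√29)/2 = -0.192582, so π⊥(m,n) = m -0.192582·n.
[1] lift (2,8): star map gives 0.459341; window check -1.1 ≤ 0.459341 < 0.5 is true → IN Λ
[2] lift (2,-8): star map gives 3.540659; window check -1.1 ≤ 3.540659 < 0.5 is false → out
[3] lift (2,14): star map gives -0.696154; window check -1.1 ≤ -0.696154 < 0.5 is true → IN Λ
[4] lift (0,2): star map gives -0.385165; window check -1.1 ≤ -0.385165 < 0.5 is true → IN Λ
[5] lift (1,14): star map gives -1.696154; window check -1.1 ≤ -1.696154 < 0.5 is false → out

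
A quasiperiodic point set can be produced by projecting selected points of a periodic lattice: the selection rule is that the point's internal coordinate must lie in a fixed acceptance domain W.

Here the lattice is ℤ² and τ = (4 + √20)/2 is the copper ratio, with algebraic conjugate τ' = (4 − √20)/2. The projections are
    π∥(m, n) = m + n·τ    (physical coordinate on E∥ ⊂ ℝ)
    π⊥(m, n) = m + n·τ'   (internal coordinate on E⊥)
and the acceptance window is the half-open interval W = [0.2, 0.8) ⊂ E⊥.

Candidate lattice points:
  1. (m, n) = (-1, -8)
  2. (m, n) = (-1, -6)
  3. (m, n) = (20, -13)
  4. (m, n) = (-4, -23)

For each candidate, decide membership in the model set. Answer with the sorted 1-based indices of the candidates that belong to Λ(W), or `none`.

2

Compute τ' = (4−√20)/2 = -0.2361, so π⊥(m,n) = m -0.2361·n.
candidate 1: (m,n)=(-1,-8) → π∥ = -1-8·τ ≈ -34.8885, π⊥ = -1-8·τ' ≈ 0.8885 ∉ [0.2, 0.8) ⇒ out
candidate 2: (m,n)=(-1,-6) → π∥ = -1-6·τ ≈ -26.4164, π⊥ = -1-6·τ' ≈ 0.4164 ∈ [0.2, 0.8) ⇒ IN Λ
candidate 3: (m,n)=(20,-13) → π∥ = 20-13·τ ≈ -35.0689, π⊥ = 20-13·τ' ≈ 23.0689 ∉ [0.2, 0.8) ⇒ out
candidate 4: (m,n)=(-4,-23) → π∥ = -4-23·τ ≈ -101.4296, π⊥ = -4-23·τ' ≈ 1.4296 ∉ [0.2, 0.8) ⇒ out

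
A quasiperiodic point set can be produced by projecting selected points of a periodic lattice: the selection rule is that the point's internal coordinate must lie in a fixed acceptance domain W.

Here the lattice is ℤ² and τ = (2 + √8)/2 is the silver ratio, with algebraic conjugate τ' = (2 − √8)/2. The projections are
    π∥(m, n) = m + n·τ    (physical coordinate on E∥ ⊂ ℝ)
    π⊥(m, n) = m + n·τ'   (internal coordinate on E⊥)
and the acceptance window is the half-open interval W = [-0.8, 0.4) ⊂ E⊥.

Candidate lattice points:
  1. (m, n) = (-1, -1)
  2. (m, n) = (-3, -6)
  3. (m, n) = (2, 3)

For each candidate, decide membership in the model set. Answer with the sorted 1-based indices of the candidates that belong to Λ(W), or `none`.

1, 2

Compute τ' = (2−√8)/2 = -0.414214, so π⊥(m,n) = m -0.414214·n.
[1] lift (-1,-1): star map gives -0.585786; window check -0.8 ≤ -0.585786 < 0.4 is true → IN Λ
[2] lift (-3,-6): star map gives -0.514719; window check -0.8 ≤ -0.514719 < 0.4 is true → IN Λ
[3] lift (2,3): star map gives 0.757359; window check -0.8 ≤ 0.757359 < 0.4 is false → out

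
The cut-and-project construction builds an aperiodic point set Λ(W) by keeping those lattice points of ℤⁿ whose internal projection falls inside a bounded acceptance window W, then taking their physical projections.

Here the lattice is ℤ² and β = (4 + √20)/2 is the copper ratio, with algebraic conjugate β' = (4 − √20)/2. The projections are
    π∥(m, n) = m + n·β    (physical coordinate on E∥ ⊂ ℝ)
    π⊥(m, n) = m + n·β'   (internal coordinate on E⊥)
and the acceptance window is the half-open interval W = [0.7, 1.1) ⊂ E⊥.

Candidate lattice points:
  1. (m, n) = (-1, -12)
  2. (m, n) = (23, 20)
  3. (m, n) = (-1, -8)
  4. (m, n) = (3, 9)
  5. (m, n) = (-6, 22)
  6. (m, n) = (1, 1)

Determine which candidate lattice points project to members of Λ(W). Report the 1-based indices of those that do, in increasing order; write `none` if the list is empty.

3, 4, 6

Compute β' = (4−√20)/2 = -0.2361, so π⊥(m,n) = m -0.2361·n.
candidate 1: (m,n)=(-1,-12) → π∥ = -1-12·β ≈ -51.8328, π⊥ = -1-12·β' ≈ 1.8328 ∉ [0.7, 1.1) ⇒ out
candidate 2: (m,n)=(23,20) → π∥ = 23+20·β ≈ 107.7214, π⊥ = 23+20·β' ≈ 18.2786 ∉ [0.7, 1.1) ⇒ out
candidate 3: (m,n)=(-1,-8) → π∥ = -1-8·β ≈ -34.8885, π⊥ = -1-8·β' ≈ 0.8885 ∈ [0.7, 1.1) ⇒ IN Λ
candidate 4: (m,n)=(3,9) → π∥ = 3+9·β ≈ 41.1246, π⊥ = 3+9·β' ≈ 0.8754 ∈ [0.7, 1.1) ⇒ IN Λ
candidate 5: (m,n)=(-6,22) → π∥ = -6+22·β ≈ 87.1935, π⊥ = -6+22·β' ≈ -11.1935 ∉ [0.7, 1.1) ⇒ out
candidate 6: (m,n)=(1,1) → π∥ = 1+1·β ≈ 5.2361, π⊥ = 1+1·β' ≈ 0.7639 ∈ [0.7, 1.1) ⇒ IN Λ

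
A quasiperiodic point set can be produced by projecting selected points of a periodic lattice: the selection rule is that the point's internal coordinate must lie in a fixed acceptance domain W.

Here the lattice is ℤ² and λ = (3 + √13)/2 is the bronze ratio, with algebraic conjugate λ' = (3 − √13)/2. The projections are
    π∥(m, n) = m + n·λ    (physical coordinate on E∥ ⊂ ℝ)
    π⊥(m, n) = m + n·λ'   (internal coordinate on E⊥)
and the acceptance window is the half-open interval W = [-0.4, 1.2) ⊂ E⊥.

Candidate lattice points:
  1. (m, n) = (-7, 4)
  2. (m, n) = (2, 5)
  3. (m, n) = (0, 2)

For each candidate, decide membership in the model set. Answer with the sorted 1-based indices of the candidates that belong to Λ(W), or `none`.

Compute λ' = (3−√13)/2 = -0.3028, so π⊥(m,n) = m -0.3028·n.
candidate 1: (m,n)=(-7,4) → π∥ = -7+4·λ ≈ 6.2111, π⊥ = -7+4·λ' ≈ -8.2111 ∉ [-0.4, 1.2) ⇒ out
candidate 2: (m,n)=(2,5) → π∥ = 2+5·λ ≈ 18.5139, π⊥ = 2+5·λ' ≈ 0.4861 ∈ [-0.4, 1.2) ⇒ IN Λ
candidate 3: (m,n)=(0,2) → π∥ = 0+2·λ ≈ 6.6056, π⊥ = 0+2·λ' ≈ -0.6056 ∉ [-0.4, 1.2) ⇒ out

2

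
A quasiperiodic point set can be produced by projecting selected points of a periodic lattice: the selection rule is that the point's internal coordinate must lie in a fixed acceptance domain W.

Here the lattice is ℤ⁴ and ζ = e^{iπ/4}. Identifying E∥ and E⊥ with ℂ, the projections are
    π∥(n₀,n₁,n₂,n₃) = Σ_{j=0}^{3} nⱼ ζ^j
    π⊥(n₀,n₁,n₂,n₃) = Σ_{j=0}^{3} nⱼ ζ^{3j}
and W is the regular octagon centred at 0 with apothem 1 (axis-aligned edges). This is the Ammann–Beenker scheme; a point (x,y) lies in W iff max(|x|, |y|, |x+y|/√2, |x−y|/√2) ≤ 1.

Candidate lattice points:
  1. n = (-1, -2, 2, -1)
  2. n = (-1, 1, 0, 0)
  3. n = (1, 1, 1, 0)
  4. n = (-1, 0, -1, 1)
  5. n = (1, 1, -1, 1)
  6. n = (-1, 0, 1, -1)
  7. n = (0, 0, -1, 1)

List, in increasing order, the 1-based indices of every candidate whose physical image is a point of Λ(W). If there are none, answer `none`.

3

π⊥(n) = n₀ + n₁ζ³ + n₂ζ⁶ + n₃ζ⁹ where ζ = e^{iπ/4}.
#1 (-1, -2, 2, -1): internal (-0.29289, -4.12132); octagon support 4.12132 vs apothem 1 → ∉ W
#2 (-1, 1, 0, 0): internal (-1.70711, 0.70711); octagon support 1.70711 vs apothem 1 → ∉ W
#3 (1, 1, 1, 0): internal (0.29289, -0.29289); octagon support 0.41421 vs apothem 1 → ∈ W
#4 (-1, 0, -1, 1): internal (-0.29289, 1.70711); octagon support 1.70711 vs apothem 1 → ∉ W
#5 (1, 1, -1, 1): internal (1.00000, 2.41421); octagon support 2.41421 vs apothem 1 → ∉ W
#6 (-1, 0, 1, -1): internal (-1.70711, -1.70711); octagon support 2.41421 vs apothem 1 → ∉ W
#7 (0, 0, -1, 1): internal (0.70711, 1.70711); octagon support 1.70711 vs apothem 1 → ∉ W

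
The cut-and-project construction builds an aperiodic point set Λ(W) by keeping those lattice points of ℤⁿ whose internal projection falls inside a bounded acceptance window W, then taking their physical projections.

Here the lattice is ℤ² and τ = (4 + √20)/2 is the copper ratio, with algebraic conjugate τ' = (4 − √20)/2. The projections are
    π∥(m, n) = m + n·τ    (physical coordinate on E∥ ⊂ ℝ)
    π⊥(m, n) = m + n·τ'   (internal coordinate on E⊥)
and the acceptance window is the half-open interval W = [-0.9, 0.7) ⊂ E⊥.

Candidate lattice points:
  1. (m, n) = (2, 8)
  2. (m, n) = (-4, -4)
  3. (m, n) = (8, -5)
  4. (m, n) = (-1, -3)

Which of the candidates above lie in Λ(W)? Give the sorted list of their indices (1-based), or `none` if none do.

Compute τ' = (4−√20)/2 = -0.2361, so π⊥(m,n) = m -0.2361·n.
#1 (2,8): internal coord 2 + (8)·τ' = +0.1115; +0.1115 ∈ [-0.9, 0.7) → IN Λ
#2 (-4,-4): internal coord -4 + (-4)·τ' = -3.0557; -3.0557 ∉ [-0.9, 0.7) → out
#3 (8,-5): internal coord 8 + (-5)·τ' = +9.1803; +9.1803 ∉ [-0.9, 0.7) → out
#4 (-1,-3): internal coord -1 + (-3)·τ' = -0.2918; -0.2918 ∈ [-0.9, 0.7) → IN Λ

1, 4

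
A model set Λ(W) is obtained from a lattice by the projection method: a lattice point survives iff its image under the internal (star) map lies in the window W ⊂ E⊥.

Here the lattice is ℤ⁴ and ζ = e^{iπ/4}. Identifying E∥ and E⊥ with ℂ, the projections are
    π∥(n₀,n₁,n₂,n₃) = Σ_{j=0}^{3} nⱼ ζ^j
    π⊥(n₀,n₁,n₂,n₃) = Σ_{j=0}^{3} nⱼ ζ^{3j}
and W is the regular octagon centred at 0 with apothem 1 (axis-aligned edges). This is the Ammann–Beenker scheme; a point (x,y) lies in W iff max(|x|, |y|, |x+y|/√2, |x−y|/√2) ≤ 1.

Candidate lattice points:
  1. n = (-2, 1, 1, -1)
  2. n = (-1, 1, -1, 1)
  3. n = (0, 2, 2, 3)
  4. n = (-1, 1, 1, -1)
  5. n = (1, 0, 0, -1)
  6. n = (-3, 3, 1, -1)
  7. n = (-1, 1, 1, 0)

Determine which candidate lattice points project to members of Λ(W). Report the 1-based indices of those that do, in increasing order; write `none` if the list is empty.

π⊥(n) = n₀ + n₁ζ³ + n₂ζ⁶ + n₃ζ⁹ where ζ = e^{iπ/4}.
candidate 1: n = (-2, 1, 1, -1) → π⊥ ≈ (-3.4142, -1.0000); max(|x|,|y|,|x±y|/√2) = 3.4142 > 1 ⇒ ∉ W
candidate 2: n = (-1, 1, -1, 1) → π⊥ ≈ (-1.0000, +2.4142); max(|x|,|y|,|x±y|/√2) = 2.4142 > 1 ⇒ ∉ W
candidate 3: n = (0, 2, 2, 3) → π⊥ ≈ (+0.7071, +1.5355); max(|x|,|y|,|x±y|/√2) = 1.5858 > 1 ⇒ ∉ W
candidate 4: n = (-1, 1, 1, -1) → π⊥ ≈ (-2.4142, -1.0000); max(|x|,|y|,|x±y|/√2) = 2.4142 > 1 ⇒ ∉ W
candidate 5: n = (1, 0, 0, -1) → π⊥ ≈ (+0.2929, -0.7071); max(|x|,|y|,|x±y|/√2) = 0.7071 ≤ 1 ⇒ ∈ W
candidate 6: n = (-3, 3, 1, -1) → π⊥ ≈ (-5.8284, +0.4142); max(|x|,|y|,|x±y|/√2) = 5.8284 > 1 ⇒ ∉ W
candidate 7: n = (-1, 1, 1, 0) → π⊥ ≈ (-1.7071, -0.2929); max(|x|,|y|,|x±y|/√2) = 1.7071 > 1 ⇒ ∉ W

5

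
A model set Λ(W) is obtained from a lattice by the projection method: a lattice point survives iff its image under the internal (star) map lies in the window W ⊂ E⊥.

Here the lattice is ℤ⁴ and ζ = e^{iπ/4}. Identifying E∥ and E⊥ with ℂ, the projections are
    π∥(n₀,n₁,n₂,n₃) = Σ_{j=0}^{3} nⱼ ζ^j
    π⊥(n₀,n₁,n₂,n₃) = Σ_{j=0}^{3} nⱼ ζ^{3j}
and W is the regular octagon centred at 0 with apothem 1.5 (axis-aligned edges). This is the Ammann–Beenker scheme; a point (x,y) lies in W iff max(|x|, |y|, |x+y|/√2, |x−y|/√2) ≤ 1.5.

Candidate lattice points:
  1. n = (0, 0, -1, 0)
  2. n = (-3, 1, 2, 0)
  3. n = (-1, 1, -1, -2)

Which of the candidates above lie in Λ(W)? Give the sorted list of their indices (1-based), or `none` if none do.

Internal map: ζ^{3j} for j=0..3 gives (1,0), (−√2/2,√2/2), (0,−1), (√2/2,√2/2).
#1 (0, 0, -1, 0): internal (0.00000, 1.00000); octagon support 1.00000 vs apothem 1.5 → ∈ W
#2 (-3, 1, 2, 0): internal (-3.70711, -1.29289); octagon support 3.70711 vs apothem 1.5 → ∉ W
#3 (-1, 1, -1, -2): internal (-3.12132, 0.29289); octagon support 3.12132 vs apothem 1.5 → ∉ W

1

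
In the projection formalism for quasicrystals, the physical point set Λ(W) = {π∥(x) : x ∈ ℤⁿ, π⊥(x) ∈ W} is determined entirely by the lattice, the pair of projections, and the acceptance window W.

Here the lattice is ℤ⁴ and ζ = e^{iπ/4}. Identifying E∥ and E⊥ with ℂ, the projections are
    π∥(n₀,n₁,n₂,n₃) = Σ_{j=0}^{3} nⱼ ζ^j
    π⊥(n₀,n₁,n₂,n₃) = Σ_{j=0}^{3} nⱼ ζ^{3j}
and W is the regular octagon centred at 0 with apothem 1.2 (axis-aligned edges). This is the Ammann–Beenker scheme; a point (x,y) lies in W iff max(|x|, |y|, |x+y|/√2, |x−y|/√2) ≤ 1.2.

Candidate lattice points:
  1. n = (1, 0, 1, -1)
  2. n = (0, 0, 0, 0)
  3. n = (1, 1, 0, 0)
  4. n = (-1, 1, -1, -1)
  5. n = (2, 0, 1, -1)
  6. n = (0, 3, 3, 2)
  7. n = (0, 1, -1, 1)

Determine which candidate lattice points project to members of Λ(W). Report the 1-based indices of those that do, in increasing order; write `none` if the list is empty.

With ζ = e^{iπ/4} the internal vectors are ζ^0,ζ^3,ζ^6,ζ^9.
#1 (1, 0, 1, -1): internal (0.2929, -1.7071); octagon support 1.7071 vs apothem 1.2 → ∉ W
#2 (0, 0, 0, 0): internal (0.0000, 0.0000); octagon support 0.0000 vs apothem 1.2 → ∈ W
#3 (1, 1, 0, 0): internal (0.2929, 0.7071); octagon support 0.7071 vs apothem 1.2 → ∈ W
#4 (-1, 1, -1, -1): internal (-2.4142, 1.0000); octagon support 2.4142 vs apothem 1.2 → ∉ W
#5 (2, 0, 1, -1): internal (1.2929, -1.7071); octagon support 2.1213 vs apothem 1.2 → ∉ W
#6 (0, 3, 3, 2): internal (-0.7071, 0.5355); octagon support 0.8787 vs apothem 1.2 → ∈ W
#7 (0, 1, -1, 1): internal (0.0000, 2.4142); octagon support 2.4142 vs apothem 1.2 → ∉ W

2, 3, 6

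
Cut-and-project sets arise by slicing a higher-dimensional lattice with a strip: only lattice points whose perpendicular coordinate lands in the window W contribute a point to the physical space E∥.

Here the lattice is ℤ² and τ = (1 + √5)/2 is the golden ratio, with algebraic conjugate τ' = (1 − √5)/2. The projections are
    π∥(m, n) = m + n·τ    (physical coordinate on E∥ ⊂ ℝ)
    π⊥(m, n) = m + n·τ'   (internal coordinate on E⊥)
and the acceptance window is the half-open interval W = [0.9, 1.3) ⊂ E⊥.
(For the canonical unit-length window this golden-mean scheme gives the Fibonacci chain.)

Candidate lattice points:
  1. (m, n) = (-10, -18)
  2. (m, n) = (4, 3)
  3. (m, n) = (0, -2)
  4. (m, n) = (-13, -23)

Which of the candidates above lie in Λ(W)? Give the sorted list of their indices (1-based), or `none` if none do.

1, 3, 4

Compute τ' = (1−√5)/2 = -0.61803, so π⊥(m,n) = m -0.61803·n.
#1 (-10,-18): internal coord -10 + (-18)·τ' = +1.12461; +1.12461 ∈ [0.9, 1.3) → IN Λ
#2 (4,3): internal coord 4 + (3)·τ' = +2.14590; +2.14590 ∉ [0.9, 1.3) → out
#3 (0,-2): internal coord 0 + (-2)·τ' = +1.23607; +1.23607 ∈ [0.9, 1.3) → IN Λ
#4 (-13,-23): internal coord -13 + (-23)·τ' = +1.21478; +1.21478 ∈ [0.9, 1.3) → IN Λ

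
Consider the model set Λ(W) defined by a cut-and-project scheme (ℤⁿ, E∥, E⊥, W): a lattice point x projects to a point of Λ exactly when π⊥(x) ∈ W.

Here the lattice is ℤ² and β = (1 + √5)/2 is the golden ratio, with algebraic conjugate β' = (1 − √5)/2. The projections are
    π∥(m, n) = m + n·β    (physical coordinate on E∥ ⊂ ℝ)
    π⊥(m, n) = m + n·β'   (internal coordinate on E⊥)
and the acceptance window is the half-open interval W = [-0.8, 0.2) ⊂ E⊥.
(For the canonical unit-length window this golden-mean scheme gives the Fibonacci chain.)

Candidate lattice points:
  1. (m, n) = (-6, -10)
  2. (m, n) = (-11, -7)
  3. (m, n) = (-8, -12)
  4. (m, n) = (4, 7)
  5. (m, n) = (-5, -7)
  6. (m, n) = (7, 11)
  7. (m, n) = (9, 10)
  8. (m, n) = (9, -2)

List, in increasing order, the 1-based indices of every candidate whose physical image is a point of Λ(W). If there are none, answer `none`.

1, 3, 4, 5

β' = (1−√5)/2 ≈ -0.618034.
candidate 1: (m,n)=(-6,-10) → π∥ = -6-10·β ≈ -22.180340, π⊥ = -6-10·β' ≈ 0.180340 ∈ [-0.8, 0.2) ⇒ IN Λ
candidate 2: (m,n)=(-11,-7) → π∥ = -11-7·β ≈ -22.326238, π⊥ = -11-7·β' ≈ -6.673762 ∉ [-0.8, 0.2) ⇒ out
candidate 3: (m,n)=(-8,-12) → π∥ = -8-12·β ≈ -27.416408, π⊥ = -8-12·β' ≈ -0.583592 ∈ [-0.8, 0.2) ⇒ IN Λ
candidate 4: (m,n)=(4,7) → π∥ = 4+7·β ≈ 15.326238, π⊥ = 4+7·β' ≈ -0.326238 ∈ [-0.8, 0.2) ⇒ IN Λ
candidate 5: (m,n)=(-5,-7) → π∥ = -5-7·β ≈ -16.326238, π⊥ = -5-7·β' ≈ -0.673762 ∈ [-0.8, 0.2) ⇒ IN Λ
candidate 6: (m,n)=(7,11) → π∥ = 7+11·β ≈ 24.798374, π⊥ = 7+11·β' ≈ 0.201626 ∉ [-0.8, 0.2) ⇒ out
candidate 7: (m,n)=(9,10) → π∥ = 9+10·β ≈ 25.180340, π⊥ = 9+10·β' ≈ 2.819660 ∉ [-0.8, 0.2) ⇒ out
candidate 8: (m,n)=(9,-2) → π∥ = 9-2·β ≈ 5.763932, π⊥ = 9-2·β' ≈ 10.236068 ∉ [-0.8, 0.2) ⇒ out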